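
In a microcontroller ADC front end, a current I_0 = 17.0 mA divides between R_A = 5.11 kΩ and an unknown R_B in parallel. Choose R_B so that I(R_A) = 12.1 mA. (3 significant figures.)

R_B ≈ 12.6 kΩ

In a two-way split, I_A/I_0 = R_B/(R_A + R_B).
12.1/17.0 = R_B/(R_A + R_B) → R_B = R_A · (0.7118)/(1 − 0.7118) = 5.11 × 2.469 = 12.62 kΩ.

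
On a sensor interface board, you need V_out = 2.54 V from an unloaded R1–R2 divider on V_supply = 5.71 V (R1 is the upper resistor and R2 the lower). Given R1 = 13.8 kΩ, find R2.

R2 ≈ 11.1 kΩ

V_out/V_supply = R2/(R1+R2) = 0.4448.
R2 = R1 · 0.4448/(1 − 0.4448) = 11.06 kΩ.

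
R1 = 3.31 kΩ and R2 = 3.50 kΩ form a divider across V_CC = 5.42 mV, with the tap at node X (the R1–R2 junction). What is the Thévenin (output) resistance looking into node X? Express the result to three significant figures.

Zeroing V_CC shorts the top of R1 to ground, so R_th = R1 ‖ R2 = 1.701 kΩ.

R_th ≈ 1.70 kΩ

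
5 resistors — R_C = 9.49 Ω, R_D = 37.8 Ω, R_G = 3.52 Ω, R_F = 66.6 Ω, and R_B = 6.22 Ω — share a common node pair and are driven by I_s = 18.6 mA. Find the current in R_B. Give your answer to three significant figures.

Total conductance ΣG = 1/9.49 + 1/37.8 + 1/3.52 + 1/66.6 + 1/6.22 = 0.5917 (units of 1/Ω).
Current divider: I(R_B) = I_s · G_k/ΣG = 18.6 × (0.1608/0.5917) = 18.6 × 0.2717 = 5.054 mA.

I ≈ 5.05 mA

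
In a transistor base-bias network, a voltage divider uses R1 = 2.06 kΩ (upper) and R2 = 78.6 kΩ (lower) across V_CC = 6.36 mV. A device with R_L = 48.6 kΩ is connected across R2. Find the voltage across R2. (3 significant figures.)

V_out ≈ 5.95 mV

The load sits in parallel with R2, giving an effective lower resistance R2' = R2·R_L/(R2+R_L) = 30.03 kΩ.
Voltage divider with the loaded lower leg: V_out = 6.36 × 30.03/(2.06 + 30.03) = 6.36 × 0.9358 = 5.952 mV.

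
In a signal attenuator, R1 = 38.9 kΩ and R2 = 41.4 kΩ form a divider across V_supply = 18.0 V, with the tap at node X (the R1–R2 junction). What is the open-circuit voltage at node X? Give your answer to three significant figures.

With X open, the divider is unloaded: V_th = 18.0 × 41.4/80.30 = 9.280 V.

V_th ≈ 9.28 V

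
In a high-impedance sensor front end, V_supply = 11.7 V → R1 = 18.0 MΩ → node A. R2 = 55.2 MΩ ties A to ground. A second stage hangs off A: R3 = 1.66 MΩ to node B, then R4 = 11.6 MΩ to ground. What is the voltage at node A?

V_A ≈ 4.36 V

Looking into the second stage from A: R3 + R4 = 13.26 MΩ appears in parallel with R2.
Effective lower resistance at A: R2 ‖ 13.26 = 10.69 MΩ.
V_A = 11.7 × 10.69/(18.0 + 10.69) = 4.360 V.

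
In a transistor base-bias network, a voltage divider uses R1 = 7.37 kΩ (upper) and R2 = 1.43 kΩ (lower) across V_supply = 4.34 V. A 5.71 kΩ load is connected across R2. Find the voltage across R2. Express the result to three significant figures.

V_out ≈ 0.583 V

The load sits in parallel with R2, giving an effective lower resistance R2' = R2·R_L/(R2+R_L) = 1.144 kΩ.
Then V_out = V_supply · R2'/(R1 + R2') = 4.34 × 1.144/8.514 = 0.5830 V.
(Unloaded it would be 0.705 V; the load pulls it down.)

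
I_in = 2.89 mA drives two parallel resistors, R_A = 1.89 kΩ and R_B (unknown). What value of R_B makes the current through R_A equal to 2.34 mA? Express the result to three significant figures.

R_B ≈ 8.04 kΩ

In a two-way split, I_A/I_in = R_B/(R_A + R_B).
2.34/2.89 = R_B/(R_A + R_B) → R_B = R_A · (0.8097)/(1 − 0.8097) = 1.89 × 4.255 = 8.041 kΩ.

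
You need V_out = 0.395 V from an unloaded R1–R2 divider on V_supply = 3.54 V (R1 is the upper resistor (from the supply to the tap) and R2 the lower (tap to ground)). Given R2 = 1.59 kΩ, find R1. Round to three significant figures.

R1 ≈ 12.7 kΩ

The divider ratio is R2/(R1+R2) = 0.395/3.54 = 0.1116.
So R1 = R2 · (V_supply/V_out − 1) = 1.59 × (3.54/0.395 − 1) = 1.59 × 7.962 = 12.66 kΩ.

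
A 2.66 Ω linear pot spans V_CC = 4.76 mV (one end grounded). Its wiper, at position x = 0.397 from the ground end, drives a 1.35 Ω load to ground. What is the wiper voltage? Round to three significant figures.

The pot divides into 1.604 Ω above the wiper and 1.056 Ω below.
(x·R_p) ‖ R_L = 0.5925 Ω.
Loaded-divider output: V_out = 4.76 × 0.2698 = 1.284 mV.

V_out ≈ 1.28 mV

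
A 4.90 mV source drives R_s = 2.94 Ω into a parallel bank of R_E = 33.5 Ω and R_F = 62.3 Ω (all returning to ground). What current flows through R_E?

I ≈ 0.129 mA

Parallel bank: R_p = 1/(1/33.5 + 1/62.3) = 21.79 Ω.
V_A = 4.90 × 21.79/24.73 = 4.317 mV.
Branch current I = V_A/R_E = 4.317/33.5 = 0.1289 mA.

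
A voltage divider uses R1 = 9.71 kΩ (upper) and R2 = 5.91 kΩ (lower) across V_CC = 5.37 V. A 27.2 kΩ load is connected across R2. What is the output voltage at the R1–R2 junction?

V_out ≈ 1.79 V

First combine the lower leg with the load: R2 ‖ R_L = 4.855 kΩ.
Now apply the divider: V_out = 5.37 × 0.3333 = 1.790 V.
(Unloaded it would be 2.03 V; the load pulls it down.)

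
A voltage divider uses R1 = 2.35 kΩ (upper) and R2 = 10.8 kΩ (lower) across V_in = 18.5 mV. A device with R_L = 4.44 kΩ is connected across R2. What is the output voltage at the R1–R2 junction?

V_out ≈ 10.6 mV

The load sits in parallel with R2, giving an effective lower resistance R2' = R2·R_L/(R2+R_L) = 3.146 kΩ.
Voltage divider with the loaded lower leg: V_out = 18.5 × 3.146/(2.35 + 3.146) = 18.5 × 0.5725 = 10.59 mV.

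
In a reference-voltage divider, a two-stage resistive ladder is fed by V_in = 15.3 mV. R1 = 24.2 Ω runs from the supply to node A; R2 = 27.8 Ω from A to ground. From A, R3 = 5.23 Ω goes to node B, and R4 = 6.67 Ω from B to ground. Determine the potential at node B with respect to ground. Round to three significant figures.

Looking into the second stage from A: R3 + R4 = 11.90 Ω appears in parallel with R2.
Effective lower resistance at A: R2 ‖ 11.90 = 8.333 Ω.
V_A = 15.3 × 8.333/(24.2 + 8.333) = 3.919 mV.
Then the unloaded second divider: V_B = V_A × R4/(R3+R4) = 3.919 × 0.5605 = 2.197 mV.

V_B ≈ 2.20 mV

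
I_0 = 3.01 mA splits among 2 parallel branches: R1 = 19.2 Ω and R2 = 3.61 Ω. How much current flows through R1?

With just two branches, the current splits inversely with resistance.
So I = 3.01 × 3.61/22.81 = 0.4764 mA.

I ≈ 0.476 mA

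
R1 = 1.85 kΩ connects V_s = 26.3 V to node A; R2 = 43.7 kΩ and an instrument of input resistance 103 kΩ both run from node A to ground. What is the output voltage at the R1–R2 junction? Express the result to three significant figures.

The load sits in parallel with R2, giving an effective lower resistance R2' = R2·R_L/(R2+R_L) = 30.68 kΩ.
Now apply the divider: V_out = 26.3 × 0.9431 = 24.80 V.

V_out ≈ 24.8 V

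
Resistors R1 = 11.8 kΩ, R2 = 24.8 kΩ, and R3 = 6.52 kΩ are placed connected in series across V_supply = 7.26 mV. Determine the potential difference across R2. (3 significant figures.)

V ≈ 4.18 mV

ΣR = 11.8 + 24.8 + 6.52 = 43.12 kΩ.
V = V_supply · R/ΣR = 7.26 × 0.5751 = 4.176 mV.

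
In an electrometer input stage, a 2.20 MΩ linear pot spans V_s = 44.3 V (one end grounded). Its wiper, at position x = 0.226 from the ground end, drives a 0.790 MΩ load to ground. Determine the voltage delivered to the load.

V_out ≈ 6.73 V

The pot divides into 1.703 MΩ above the wiper and 0.4972 MΩ below.
(x·R_p) ‖ R_L = 0.3051 MΩ.
V_out = 44.3 × 0.3051/(1.703 + 0.3051) = 6.732 V.
(Unloaded: V_out = x·V_s = 10.0 V.)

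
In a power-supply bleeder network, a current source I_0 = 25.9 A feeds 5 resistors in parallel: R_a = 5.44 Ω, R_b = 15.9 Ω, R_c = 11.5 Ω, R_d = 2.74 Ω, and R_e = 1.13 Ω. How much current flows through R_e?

I ≈ 14.5 A

ΣG = 1/5.44 + 1/15.9 + 1/11.5 + 1/2.74 + 1/1.13 = 1.584.
By the current-divider rule, I = I_0 · G_k/ΣG = 25.9 × 0.5588 = 14.47 A.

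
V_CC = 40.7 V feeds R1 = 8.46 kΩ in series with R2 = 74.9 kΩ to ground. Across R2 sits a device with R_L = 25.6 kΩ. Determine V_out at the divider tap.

First combine the lower leg with the load: R2 ‖ R_L = 19.08 kΩ.
Now apply the divider: V_out = 40.7 × 0.6928 = 28.20 V.
(Unloaded it would be 36.6 V; the load pulls it down.)

V_out ≈ 28.2 V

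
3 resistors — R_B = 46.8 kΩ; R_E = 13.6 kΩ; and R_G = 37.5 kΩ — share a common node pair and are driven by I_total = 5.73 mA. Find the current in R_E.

Total conductance ΣG = 1/46.8 + 1/13.6 + 1/37.5 = 0.1216 (units of 1/kΩ).
By the current-divider rule, I = I_total · G_k/ΣG = 5.73 × 0.6049 = 3.466 mA.

I ≈ 3.47 mA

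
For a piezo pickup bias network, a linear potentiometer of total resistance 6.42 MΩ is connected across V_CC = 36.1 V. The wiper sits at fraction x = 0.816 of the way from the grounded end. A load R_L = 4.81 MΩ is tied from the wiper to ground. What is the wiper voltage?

V_out ≈ 24.5 V

Split the track: R_lower = x·R_p = 5.239 MΩ, R_upper = (1−x)·R_p = 1.181 MΩ.
R_L loads the lower segment: effective lower R = 2.508 MΩ.
Loaded-divider output: V_out = 36.1 × 0.6798 = 24.54 V.
(Unloaded: V_out = x·V_CC = 29.5 V.)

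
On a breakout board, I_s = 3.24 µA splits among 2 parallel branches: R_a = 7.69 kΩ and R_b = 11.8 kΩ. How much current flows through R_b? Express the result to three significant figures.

With just two branches, the current splits inversely with resistance.
So I = 3.24 × 7.69/19.49 = 1.278 µA.

I ≈ 1.28 µA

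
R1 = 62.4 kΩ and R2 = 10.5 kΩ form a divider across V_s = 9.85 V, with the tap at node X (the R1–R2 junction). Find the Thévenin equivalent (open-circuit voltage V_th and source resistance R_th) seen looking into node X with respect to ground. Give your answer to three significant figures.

V_th is the unloaded tap voltage: V_s · R2/(R1+R2) = 9.85 × 0.1440 = 1.419 V.
Zeroing V_s shorts the top of R1 to ground, so R_th = R1 ‖ R2 = 8.988 kΩ.

V_th ≈ 1.42 V, R_th ≈ 8.99 kΩ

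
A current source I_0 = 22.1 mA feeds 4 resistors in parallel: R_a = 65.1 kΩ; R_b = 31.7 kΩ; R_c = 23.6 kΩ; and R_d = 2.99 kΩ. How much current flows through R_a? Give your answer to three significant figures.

Total conductance ΣG = 1/65.1 + 1/31.7 + 1/23.6 + 1/2.99 = 0.4237 (units of 1/kΩ).
Current divider: I(R_a) = I_0 · G_k/ΣG = 22.1 × (0.01536/0.4237) = 22.1 × 0.03625 = 0.8012 mA.

I ≈ 0.801 mA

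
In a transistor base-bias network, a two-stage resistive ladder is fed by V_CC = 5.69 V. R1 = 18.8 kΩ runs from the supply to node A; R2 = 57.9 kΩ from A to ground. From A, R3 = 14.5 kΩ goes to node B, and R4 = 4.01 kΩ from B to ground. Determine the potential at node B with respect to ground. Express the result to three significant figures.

Looking into the second stage from A: R3 + R4 = 18.51 kΩ appears in parallel with R2.
Effective lower resistance at A: R2 ‖ 18.51 = 14.03 kΩ.
V_A = 5.69 × 14.03/(18.8 + 14.03) = 2.431 V.
Then the unloaded second divider: V_B = V_A × R4/(R3+R4) = 2.431 × 0.2166 = 0.5267 V.

V_B ≈ 0.527 V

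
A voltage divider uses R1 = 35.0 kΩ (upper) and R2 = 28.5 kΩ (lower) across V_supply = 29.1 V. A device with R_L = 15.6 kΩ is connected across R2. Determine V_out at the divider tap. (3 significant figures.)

First combine the lower leg with the load: R2 ‖ R_L = 10.08 kΩ.
Now apply the divider: V_out = 29.1 × 0.2236 = 6.508 V.
(Unloaded it would be 13.1 V; the load pulls it down.)

V_out ≈ 6.51 V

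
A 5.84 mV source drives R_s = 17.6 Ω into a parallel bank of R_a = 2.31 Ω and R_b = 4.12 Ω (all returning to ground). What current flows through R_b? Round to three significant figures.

I ≈ 0.110 mA

Combine the parallel branches: R_p = (1/2.31 + 1/4.12)⁻¹ = 1.480 Ω.
V_A = 5.84 × 1.480/19.08 = 0.4530 mV.
Branch current I = V_A/R_b = 0.4530/4.12 = 0.1100 mA.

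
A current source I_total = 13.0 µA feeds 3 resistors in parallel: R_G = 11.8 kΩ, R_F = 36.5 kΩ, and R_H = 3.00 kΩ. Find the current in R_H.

ΣG = 1/11.8 + 1/36.5 + 1/3.00 = 0.4455.
By the current-divider rule, I = I_total · G_k/ΣG = 13.0 × 0.7483 = 9.727 µA.

I ≈ 9.73 µA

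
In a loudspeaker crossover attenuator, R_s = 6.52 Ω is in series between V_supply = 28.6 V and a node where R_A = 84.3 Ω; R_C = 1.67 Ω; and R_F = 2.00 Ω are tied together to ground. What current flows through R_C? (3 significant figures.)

Equivalent of the parallel group: R_p = 0.9004 Ω.
V_A by voltage divider: V_A = 28.6 × 0.9004/(6.52 + 0.9004) = 3.470 V.
I(R_C) = V_A / R_C = 3.470/1.67 = 2.078 A.
(Equivalently: I_total = 3.854 A, then current-divider fraction G_k/ΣG = 0.5391.)

I ≈ 2.08 A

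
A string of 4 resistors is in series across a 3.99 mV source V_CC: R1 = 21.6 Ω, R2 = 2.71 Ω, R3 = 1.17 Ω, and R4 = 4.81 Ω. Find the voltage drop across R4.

V ≈ 0.634 mV

Series total: ΣR = 21.6 + 2.71 + 1.17 + 4.81 = 30.29 Ω.
V = V_CC · R/ΣR = 3.99 × 0.1588 = 0.6336 mV.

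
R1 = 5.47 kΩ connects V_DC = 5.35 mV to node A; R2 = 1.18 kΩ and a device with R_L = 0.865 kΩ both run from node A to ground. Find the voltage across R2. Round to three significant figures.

First combine the lower leg with the load: R2 ‖ R_L = 0.4991 kΩ.
Then V_out = V_DC · R2'/(R1 + R2') = 5.35 × 0.4991/5.969 = 0.4474 mV.

V_out ≈ 0.447 mV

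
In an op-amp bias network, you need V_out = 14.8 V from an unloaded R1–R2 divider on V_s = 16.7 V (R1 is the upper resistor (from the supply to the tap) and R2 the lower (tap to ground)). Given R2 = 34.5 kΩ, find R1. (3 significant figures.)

Required fraction k = V_out/V_s = 0.8862.
R1 = R2·(1/k − 1) = 34.5 × 0.1284 = 4.429 kΩ.

R1 ≈ 4.43 kΩ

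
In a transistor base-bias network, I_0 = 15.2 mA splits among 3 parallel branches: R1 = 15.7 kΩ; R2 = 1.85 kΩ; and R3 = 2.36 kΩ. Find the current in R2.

I ≈ 7.99 mA

Total conductance ΣG = 1/15.7 + 1/1.85 + 1/2.36 = 1.028 (units of 1/kΩ).
R2 takes the fraction G_k/ΣG = 0.5405/1.028 = 0.5258, so I = 15.2 × 0.5258 = 7.993 mA.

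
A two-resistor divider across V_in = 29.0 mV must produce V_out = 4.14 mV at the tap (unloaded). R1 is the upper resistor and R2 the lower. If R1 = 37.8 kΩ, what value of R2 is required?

R2 ≈ 6.29 kΩ

The divider ratio is R2/(R1+R2) = 4.14/29.0 = 0.1428.
Rearranging, R2 = R1·k/(1−k) = 37.8 × 0.1665 = 6.295 kΩ.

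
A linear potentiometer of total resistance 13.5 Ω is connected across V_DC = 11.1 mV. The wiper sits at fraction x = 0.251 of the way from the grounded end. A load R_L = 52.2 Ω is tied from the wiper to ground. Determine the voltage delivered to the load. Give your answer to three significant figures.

Lower segment x·R_p = 3.389 Ω; upper segment (1−x)·R_p = 10.11 Ω.
(x·R_p) ‖ R_L = 3.182 Ω.
Then V_out = V_DC · 3.182/(10.11 + 3.182) = 2.657 mV.

V_out ≈ 2.66 mV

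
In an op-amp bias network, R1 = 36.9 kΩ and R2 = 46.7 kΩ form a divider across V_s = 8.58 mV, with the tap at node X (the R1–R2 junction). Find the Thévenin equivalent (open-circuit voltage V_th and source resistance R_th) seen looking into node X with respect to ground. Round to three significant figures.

V_th is the unloaded tap voltage: V_s · R2/(R1+R2) = 8.58 × 0.5586 = 4.793 mV.
With V_s suppressed (replaced by a short), R_th = R1 ‖ R2 = (36.90 × 46.7)/(36.90 + 46.7) = 20.61 kΩ.

V_th ≈ 4.79 mV, R_th ≈ 20.6 kΩ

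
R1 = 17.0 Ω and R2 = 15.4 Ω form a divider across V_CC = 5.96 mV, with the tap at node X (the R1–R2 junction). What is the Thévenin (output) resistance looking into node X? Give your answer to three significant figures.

With V_CC suppressed (replaced by a short), R_th = R1 ‖ R2 = (17.00 × 15.4)/(17.00 + 15.4) = 8.080 Ω.

R_th ≈ 8.08 Ω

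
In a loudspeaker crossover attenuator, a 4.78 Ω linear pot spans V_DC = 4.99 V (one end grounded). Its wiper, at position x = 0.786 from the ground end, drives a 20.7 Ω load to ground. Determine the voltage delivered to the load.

V_out ≈ 3.78 V

Lower segment x·R_p = 3.757 Ω; upper segment (1−x)·R_p = 1.023 Ω.
R_L loads the lower segment: effective lower R = 3.180 Ω.
Loaded-divider output: V_out = 4.99 × 0.7566 = 3.775 V.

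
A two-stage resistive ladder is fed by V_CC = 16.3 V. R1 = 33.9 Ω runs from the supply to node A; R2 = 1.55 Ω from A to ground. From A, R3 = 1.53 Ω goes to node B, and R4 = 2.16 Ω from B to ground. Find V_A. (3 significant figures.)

V_A ≈ 0.508 V

The second stage (R3 + R4 = 3.690 Ω) loads node A in parallel with R2.
Effective lower resistance at A: R2 ‖ 3.690 = 1.092 Ω.
V_A = 16.3 × 1.092/(33.9 + 1.092) = 0.5085 V.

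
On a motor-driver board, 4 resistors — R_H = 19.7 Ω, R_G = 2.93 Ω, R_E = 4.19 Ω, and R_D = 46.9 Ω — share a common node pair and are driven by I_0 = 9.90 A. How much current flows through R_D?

I ≈ 0.324 A

Conductances: ΣG = 1/19.7 + 1/2.93 + 1/4.19 + 1/46.9 = 0.6520 (1/Ω).
By the current-divider rule, I = I_0 · G_k/ΣG = 9.90 × 0.03270 = 0.3237 A.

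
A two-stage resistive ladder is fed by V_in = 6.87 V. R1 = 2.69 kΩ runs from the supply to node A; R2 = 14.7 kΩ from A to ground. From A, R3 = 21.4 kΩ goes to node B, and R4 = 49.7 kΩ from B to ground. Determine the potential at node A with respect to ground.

V_A ≈ 5.63 V

Node A sees R2 in parallel with the series input of stage 2, R3 + R4 = 71.10 kΩ.
Effective lower resistance at A: R2 ‖ 71.10 = 12.18 kΩ.
V_A = 6.87 × 12.18/(2.69 + 12.18) = 5.627 V.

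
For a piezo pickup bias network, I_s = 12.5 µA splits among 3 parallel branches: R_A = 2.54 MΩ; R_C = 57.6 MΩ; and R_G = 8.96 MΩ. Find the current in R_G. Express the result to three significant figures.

Conductances: ΣG = 1/2.54 + 1/57.6 + 1/8.96 = 0.5227 (1/MΩ).
Current divider: I(R_G) = I_s · G_k/ΣG = 12.5 × (0.1116/0.5227) = 12.5 × 0.2135 = 2.669 µA.

I ≈ 2.67 µA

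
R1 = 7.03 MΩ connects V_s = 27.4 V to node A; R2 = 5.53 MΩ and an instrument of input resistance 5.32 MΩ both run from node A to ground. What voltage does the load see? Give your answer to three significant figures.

V_out ≈ 7.63 V

R2 ‖ R_L = (5.53 × 5.32)/(5.53 + 5.32) = 2.711 MΩ.
Now apply the divider: V_out = 27.4 × 0.2783 = 7.627 V.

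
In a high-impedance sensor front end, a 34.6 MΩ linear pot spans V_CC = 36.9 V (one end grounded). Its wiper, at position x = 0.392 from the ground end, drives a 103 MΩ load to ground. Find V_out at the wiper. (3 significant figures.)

V_out ≈ 13.4 V

Lower segment x·R_p = 13.56 MΩ; upper segment (1−x)·R_p = 21.04 MΩ.
Lower segment in parallel with the load: 13.56 ‖ 103 = 11.98 MΩ.
V_out = 36.9 × 11.98/(21.04 + 11.98) = 13.39 V.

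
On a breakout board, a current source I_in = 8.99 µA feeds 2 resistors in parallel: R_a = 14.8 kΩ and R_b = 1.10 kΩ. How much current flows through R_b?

With just two branches, the current splits inversely with resistance.
I(R_b) = 8.99 × 14.8/(14.8 + 1.10) = 8.99 × 0.9308 = 8.368 µA.

I ≈ 8.37 µA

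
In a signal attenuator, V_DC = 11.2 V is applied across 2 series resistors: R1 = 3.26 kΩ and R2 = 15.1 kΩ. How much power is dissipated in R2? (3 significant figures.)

P ≈ 5.62 mW

The common current is I = 11.2/18.36 = 0.6100 mA.
P(R2) = I²·R2 = (0.6100)² × 15.1 = 5.619 mW.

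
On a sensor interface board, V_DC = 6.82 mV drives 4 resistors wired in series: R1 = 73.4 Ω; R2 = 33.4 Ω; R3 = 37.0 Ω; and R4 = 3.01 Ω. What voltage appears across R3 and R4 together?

Total series resistance ΣR = 73.4 + 33.4 + 37.0 + 3.01 = 146.8 Ω.
R_{R3..R4} = 37.0 + 3.01 = 40.01 Ω.
Voltage divider: V = V_DC · (40.01 / 146.8) = 6.82 × 0.2725 = 1.859 mV.

V ≈ 1.86 mV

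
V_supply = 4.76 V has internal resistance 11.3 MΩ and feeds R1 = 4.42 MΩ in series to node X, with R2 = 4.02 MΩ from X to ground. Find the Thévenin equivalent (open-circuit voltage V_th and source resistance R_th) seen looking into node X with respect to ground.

R1' = 11.3 + 4.42 = 15.72 MΩ (source resistance + R1).
With X open, the divider is unloaded: V_th = 4.76 × 4.02/19.74 = 0.9694 V.
With V_supply suppressed (replaced by a short), R_th = R1' ‖ R2 = (15.72 × 4.02)/(15.72 + 4.02) = 3.201 MΩ.

V_th ≈ 0.969 V, R_th ≈ 3.20 MΩ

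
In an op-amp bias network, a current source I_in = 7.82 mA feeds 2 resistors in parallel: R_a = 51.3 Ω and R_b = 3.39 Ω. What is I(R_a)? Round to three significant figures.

Two-branch current divider: I_k = I_in · R_other/(R_1 + R_2).
So I = 7.82 × 3.39/54.69 = 0.4847 mA.

I ≈ 0.485 mA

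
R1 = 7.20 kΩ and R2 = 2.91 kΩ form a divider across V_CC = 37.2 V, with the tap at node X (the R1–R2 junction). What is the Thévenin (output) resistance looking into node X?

R_th ≈ 2.07 kΩ

Looking into X with the source shorted: R_th = R1·R2/(R1+R2) = 7.200 × 2.91/10.11 = 2.072 kΩ.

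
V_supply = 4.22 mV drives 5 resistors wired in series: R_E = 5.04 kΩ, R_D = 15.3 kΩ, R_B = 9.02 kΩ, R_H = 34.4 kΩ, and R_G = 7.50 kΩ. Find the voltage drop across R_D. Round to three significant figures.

V ≈ 0.906 mV

ΣR = 5.04 + 15.3 + 9.02 + 34.4 + 7.50 = 71.26 kΩ.
V = V_supply · R/ΣR = 4.22 × 0.2147 = 0.9061 mV.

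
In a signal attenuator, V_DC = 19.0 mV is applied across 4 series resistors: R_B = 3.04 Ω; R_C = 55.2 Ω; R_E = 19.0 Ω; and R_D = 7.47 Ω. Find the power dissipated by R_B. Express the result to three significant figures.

Series current I = V_DC/ΣR = 19.0/84.71 = 0.2243 mA.
V(R_B) = I·R = 0.6819 mV; P = V·I = 0.6819 × 0.2243 = 0.1529 µW.

P ≈ 0.153 µW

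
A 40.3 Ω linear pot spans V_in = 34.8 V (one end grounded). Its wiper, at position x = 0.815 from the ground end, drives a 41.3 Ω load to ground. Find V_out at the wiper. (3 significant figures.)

V_out ≈ 24.7 V

The pot divides into 7.456 Ω above the wiper and 32.84 Ω below.
R_L loads the lower segment: effective lower R = 18.30 Ω.
Then V_out = V_in · 18.30/(7.456 + 18.30) = 24.72 V.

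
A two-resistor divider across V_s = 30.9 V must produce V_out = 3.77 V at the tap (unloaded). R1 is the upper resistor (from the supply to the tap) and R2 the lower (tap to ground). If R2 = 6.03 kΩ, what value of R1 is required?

The divider ratio is R2/(R1+R2) = 3.77/30.9 = 0.1220.
R1 = R2·(1/k − 1) = 6.03 × 7.196 = 43.39 kΩ.

R1 ≈ 43.4 kΩ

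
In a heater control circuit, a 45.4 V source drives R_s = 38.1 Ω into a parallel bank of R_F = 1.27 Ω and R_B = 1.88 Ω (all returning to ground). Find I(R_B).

I ≈ 0.471 A

Combine the parallel branches: R_p = (1/1.27 + 1/1.88)⁻¹ = 0.7580 Ω.
Node voltage V_A = V_supply · R_p/(R_s + R_p) = 45.4 × 0.01951 = 0.8856 V.
Branch current I = V_A/R_B = 0.8856/1.88 = 0.4711 A.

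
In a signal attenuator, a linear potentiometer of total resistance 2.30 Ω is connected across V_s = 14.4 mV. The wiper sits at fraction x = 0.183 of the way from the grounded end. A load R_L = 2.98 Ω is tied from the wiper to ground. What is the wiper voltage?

Lower segment x·R_p = 0.4209 Ω; upper segment (1−x)·R_p = 1.879 Ω.
R_L loads the lower segment: effective lower R = 0.3688 Ω.
V_out = 14.4 × 0.3688/(1.879 + 0.3688) = 2.363 mV.

V_out ≈ 2.36 mV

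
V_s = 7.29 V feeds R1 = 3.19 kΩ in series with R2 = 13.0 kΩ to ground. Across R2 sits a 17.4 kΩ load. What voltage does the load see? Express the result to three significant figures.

V_out ≈ 5.10 V

The load sits in parallel with R2, giving an effective lower resistance R2' = R2·R_L/(R2+R_L) = 7.441 kΩ.
Now apply the divider: V_out = 7.29 × 0.6999 = 5.102 V.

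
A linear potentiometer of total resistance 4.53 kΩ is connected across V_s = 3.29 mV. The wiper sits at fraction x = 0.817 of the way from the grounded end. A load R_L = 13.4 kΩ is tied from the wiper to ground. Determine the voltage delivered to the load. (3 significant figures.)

Lower segment x·R_p = 3.701 kΩ; upper segment (1−x)·R_p = 0.8290 kΩ.
Lower segment in parallel with the load: 3.701 ‖ 13.4 = 2.900 kΩ.
V_out = 3.29 × 2.900/(0.8290 + 2.900) = 2.559 mV.

V_out ≈ 2.56 mV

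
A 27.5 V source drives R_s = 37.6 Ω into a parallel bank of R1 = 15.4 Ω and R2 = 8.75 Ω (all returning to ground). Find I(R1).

Combine the parallel branches: R_p = (1/15.4 + 1/8.75)⁻¹ = 5.580 Ω.
Node voltage V_A = V_DC · R_p/(R_s + R_p) = 27.5 × 0.1292 = 3.554 V.
I(R1) = V_A / R1 = 3.554/15.4 = 0.2308 A.

I ≈ 0.231 A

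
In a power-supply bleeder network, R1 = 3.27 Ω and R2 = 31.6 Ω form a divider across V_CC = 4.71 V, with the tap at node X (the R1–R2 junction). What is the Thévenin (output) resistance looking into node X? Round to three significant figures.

Looking into X with the source shorted: R_th = R1·R2/(R1+R2) = 3.270 × 31.6/34.87 = 2.963 Ω.

R_th ≈ 2.96 Ω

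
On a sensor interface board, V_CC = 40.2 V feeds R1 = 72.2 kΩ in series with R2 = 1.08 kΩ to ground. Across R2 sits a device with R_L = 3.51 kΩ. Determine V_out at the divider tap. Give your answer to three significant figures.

First combine the lower leg with the load: R2 ‖ R_L = 0.8259 kΩ.
Voltage divider with the loaded lower leg: V_out = 40.2 × 0.8259/(72.2 + 0.8259) = 40.2 × 0.01131 = 0.4546 V.
(Unloaded it would be 0.592 V; the load pulls it down.)

V_out ≈ 0.455 V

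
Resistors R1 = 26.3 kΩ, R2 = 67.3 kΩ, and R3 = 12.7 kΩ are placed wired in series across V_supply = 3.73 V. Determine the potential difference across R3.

V ≈ 0.446 V

ΣR = 26.3 + 67.3 + 12.7 = 106.3 kΩ.
Voltage divider: V = V_supply · (12.70 / 106.3) = 3.73 × 0.1195 = 0.4456 V.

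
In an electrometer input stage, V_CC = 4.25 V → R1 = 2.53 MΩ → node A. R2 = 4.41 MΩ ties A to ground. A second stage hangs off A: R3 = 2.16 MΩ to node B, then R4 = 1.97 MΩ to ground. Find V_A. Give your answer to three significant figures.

Node A sees R2 in parallel with the series input of stage 2, R3 + R4 = 4.130 MΩ.
R2 ‖ (R3+R4) = 2.133 MΩ.
So V_A = 4.25 × 0.4574 = 1.944 V.

V_A ≈ 1.94 V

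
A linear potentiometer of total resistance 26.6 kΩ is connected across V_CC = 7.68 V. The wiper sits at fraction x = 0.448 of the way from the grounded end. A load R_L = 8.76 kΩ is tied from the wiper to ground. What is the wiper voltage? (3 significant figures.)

V_out ≈ 1.97 V

The pot divides into 14.68 kΩ above the wiper and 11.92 kΩ below.
R_L loads the lower segment: effective lower R = 5.049 kΩ.
Loaded-divider output: V_out = 7.68 × 0.2559 = 1.965 V.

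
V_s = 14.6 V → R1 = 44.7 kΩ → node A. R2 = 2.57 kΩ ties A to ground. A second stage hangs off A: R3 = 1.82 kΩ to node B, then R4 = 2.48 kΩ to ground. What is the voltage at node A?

V_A ≈ 0.507 V

The second stage (R3 + R4 = 4.300 kΩ) loads node A in parallel with R2.
R2 ‖ (R3+R4) = 1.609 kΩ.
V_A = 14.6 × 1.609/(44.7 + 1.609) = 0.5071 V.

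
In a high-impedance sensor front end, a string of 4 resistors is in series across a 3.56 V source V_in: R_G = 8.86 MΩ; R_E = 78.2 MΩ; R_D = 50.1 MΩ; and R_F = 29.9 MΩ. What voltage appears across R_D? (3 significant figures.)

V ≈ 1.07 V

Total series resistance ΣR = 8.86 + 78.2 + 50.1 + 29.9 = 167.1 MΩ.
Voltage divider: V = V_in · (50.10 / 167.1) = 3.56 × 0.2999 = 1.068 V.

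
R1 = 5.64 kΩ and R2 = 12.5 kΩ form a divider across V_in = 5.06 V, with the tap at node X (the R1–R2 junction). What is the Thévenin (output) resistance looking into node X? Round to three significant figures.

R_th ≈ 3.89 kΩ

Looking into X with the source shorted: R_th = R1·R2/(R1+R2) = 5.640 × 12.5/18.14 = 3.886 kΩ.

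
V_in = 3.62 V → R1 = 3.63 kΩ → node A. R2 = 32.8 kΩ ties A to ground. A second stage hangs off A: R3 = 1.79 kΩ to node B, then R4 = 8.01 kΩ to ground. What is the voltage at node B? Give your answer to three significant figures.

Node A sees R2 in parallel with the series input of stage 2, R3 + R4 = 9.800 kΩ.
Effective lower resistance at A: R2 ‖ 9.800 = 7.546 kΩ.
V_A = 3.62 × 7.546/(3.63 + 7.546) = 2.444 V.
V_B = V_A × 0.8173 = 1.998 V.

V_B ≈ 2.00 V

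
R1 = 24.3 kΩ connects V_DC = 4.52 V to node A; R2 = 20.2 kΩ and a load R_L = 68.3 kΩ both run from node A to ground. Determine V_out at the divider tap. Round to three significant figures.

V_out ≈ 1.77 V

R2 ‖ R_L = (20.2 × 68.3)/(20.2 + 68.3) = 15.59 kΩ.
Voltage divider with the loaded lower leg: V_out = 4.52 × 15.59/(24.3 + 15.59) = 4.52 × 0.3908 = 1.766 V.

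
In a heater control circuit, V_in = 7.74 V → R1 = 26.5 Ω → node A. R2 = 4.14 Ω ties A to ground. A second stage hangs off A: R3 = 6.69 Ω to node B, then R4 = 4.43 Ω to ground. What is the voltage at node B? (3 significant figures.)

V_B ≈ 0.315 V

The second stage (R3 + R4 = 11.12 Ω) loads node A in parallel with R2.
Effective lower resistance at A: R2 ‖ 11.12 = 3.017 Ω.
First divider: V_A = V_in · 3.017/(26.5 + 3.017) = 0.7911 V.
Stage 2 is unloaded, so V_B = V_A · R4/(R3+R4) = 0.7911 × 4.43/11.12 = 0.3152 V.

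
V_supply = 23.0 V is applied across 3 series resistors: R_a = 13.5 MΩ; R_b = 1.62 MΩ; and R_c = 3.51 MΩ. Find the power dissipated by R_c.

P ≈ 5.35 µW

ΣR = 18.63 MΩ → I = 23.0/18.63 = 1.235 µA.
V(R_c) = I·R = 4.333 V; P = V·I = 4.333 × 1.235 = 5.350 µW.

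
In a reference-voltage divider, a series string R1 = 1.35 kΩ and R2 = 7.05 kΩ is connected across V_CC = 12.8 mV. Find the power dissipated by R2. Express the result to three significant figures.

Series current I = V_CC/ΣR = 12.8/8.400 = 1.524 µA.
P(R2) = I²·R2 = (1.524)² × 7.05 = 16.37 nW.

P ≈ 16.4 nW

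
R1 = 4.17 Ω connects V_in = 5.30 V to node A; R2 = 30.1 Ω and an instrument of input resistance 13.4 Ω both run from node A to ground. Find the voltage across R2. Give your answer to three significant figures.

The load sits in parallel with R2, giving an effective lower resistance R2' = R2·R_L/(R2+R_L) = 9.272 Ω.
Now apply the divider: V_out = 5.30 × 0.6898 = 3.656 V.

V_out ≈ 3.66 V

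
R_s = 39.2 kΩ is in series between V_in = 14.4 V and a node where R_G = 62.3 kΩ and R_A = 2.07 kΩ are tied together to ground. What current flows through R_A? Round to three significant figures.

Equivalent of the parallel group: R_p = 2.003 kΩ.
V_A by voltage divider: V_A = 14.4 × 2.003/(39.2 + 2.003) = 0.7002 V.
Branch current I = V_A/R_A = 0.7002/2.07 = 0.3382 mA.
(Check via current divider: I_total = 0.3495 mA; share G_k/ΣG = 0.9678 → same result.)

I ≈ 0.338 mA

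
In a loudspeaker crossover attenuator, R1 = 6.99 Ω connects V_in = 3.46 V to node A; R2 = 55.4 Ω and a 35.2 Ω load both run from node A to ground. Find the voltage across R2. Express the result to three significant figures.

R2 ‖ R_L = (55.4 × 35.2)/(55.4 + 35.2) = 21.52 Ω.
Now apply the divider: V_out = 3.46 × 0.7549 = 2.612 V.

V_out ≈ 2.61 V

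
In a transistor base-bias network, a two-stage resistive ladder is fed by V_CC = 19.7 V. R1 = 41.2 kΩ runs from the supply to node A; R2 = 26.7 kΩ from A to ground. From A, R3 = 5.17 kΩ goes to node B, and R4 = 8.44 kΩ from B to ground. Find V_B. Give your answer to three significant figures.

V_B ≈ 2.19 V

The second stage (R3 + R4 = 13.61 kΩ) loads node A in parallel with R2.
Effective lower resistance at A: R2 ‖ 13.61 = 9.015 kΩ.
So V_A = 19.7 × 0.1795 = 3.537 V.
Then the unloaded second divider: V_B = V_A × R4/(R3+R4) = 3.537 × 0.6201 = 2.193 V.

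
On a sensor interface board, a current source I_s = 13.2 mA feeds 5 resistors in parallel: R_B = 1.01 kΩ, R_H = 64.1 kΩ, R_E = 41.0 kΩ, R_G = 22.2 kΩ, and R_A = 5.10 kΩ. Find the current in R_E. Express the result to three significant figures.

Total conductance ΣG = 1/1.01 + 1/64.1 + 1/41.0 + 1/22.2 + 1/5.10 = 1.271 (units of 1/kΩ).
R_E takes the fraction G_k/ΣG = 0.02439/1.271 = 0.01919, so I = 13.2 × 0.01919 = 0.2533 mA.

I ≈ 0.253 mA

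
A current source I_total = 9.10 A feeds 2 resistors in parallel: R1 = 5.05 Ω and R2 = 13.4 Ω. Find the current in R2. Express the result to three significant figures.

For two parallel branches, I_k = I_total · (other R)/(sum of R).
So I = 9.10 × 5.05/18.45 = 2.491 A.

I ≈ 2.49 A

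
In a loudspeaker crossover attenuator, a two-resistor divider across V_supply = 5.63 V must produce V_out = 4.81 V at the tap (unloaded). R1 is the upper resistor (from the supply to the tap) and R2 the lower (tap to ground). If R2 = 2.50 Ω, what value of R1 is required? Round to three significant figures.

The divider ratio is R2/(R1+R2) = 4.81/5.63 = 0.8544.
Rearranging, R1 = R2·(1−k)/k = 2.50 × 0.1705 = 0.4262 Ω.

R1 ≈ 0.426 Ω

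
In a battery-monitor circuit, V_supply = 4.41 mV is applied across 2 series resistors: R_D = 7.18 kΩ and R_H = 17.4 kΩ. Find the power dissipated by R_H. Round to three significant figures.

P ≈ 0.560 nW

The common current is I = 4.41/24.58 = 0.1794 µA.
V(R_H) = I·R = 3.122 mV; P = V·I = 3.122 × 0.1794 = 0.5601 nW.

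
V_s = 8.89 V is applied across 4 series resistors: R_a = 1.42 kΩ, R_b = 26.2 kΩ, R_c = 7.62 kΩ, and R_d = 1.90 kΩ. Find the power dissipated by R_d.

ΣR = 37.14 kΩ → I = 8.89/37.14 = 0.2394 mA.
P = I²R = 0.05730 × 1.90 = 0.1089 mW.

P ≈ 0.109 mW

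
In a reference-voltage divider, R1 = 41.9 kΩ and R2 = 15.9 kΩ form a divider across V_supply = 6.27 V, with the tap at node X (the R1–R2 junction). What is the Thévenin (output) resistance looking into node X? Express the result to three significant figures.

Looking into X with the source shorted: R_th = R1·R2/(R1+R2) = 41.90 × 15.9/57.80 = 11.53 kΩ.

R_th ≈ 11.5 kΩ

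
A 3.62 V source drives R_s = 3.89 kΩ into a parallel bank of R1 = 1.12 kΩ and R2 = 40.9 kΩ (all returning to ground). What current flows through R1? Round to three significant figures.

I ≈ 0.708 mA

Equivalent of the parallel group: R_p = 1.090 kΩ.
V_A by voltage divider: V_A = 3.62 × 1.090/(3.89 + 1.090) = 0.7924 V.
Branch current I = V_A/R1 = 0.7924/1.12 = 0.7075 mA.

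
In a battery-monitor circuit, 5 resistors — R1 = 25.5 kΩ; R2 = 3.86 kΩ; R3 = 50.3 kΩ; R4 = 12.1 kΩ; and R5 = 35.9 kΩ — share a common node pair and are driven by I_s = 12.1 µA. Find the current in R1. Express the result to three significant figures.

ΣG = 1/25.5 + 1/3.86 + 1/50.3 + 1/12.1 + 1/35.9 = 0.4287.
Current divider: I(R1) = I_s · G_k/ΣG = 12.1 × (0.03922/0.4287) = 12.1 × 0.09148 = 1.107 µA.

I ≈ 1.11 µA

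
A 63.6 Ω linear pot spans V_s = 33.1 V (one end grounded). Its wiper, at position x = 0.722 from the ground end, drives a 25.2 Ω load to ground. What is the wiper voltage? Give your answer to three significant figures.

Split the track: R_lower = x·R_p = 45.92 Ω, R_upper = (1−x)·R_p = 17.68 Ω.
R_L loads the lower segment: effective lower R = 16.27 Ω.
V_out = 33.1 × 16.27/(17.68 + 16.27) = 15.86 V.
(Unloaded: V_out = x·V_s = 23.9 V.)

V_out ≈ 15.9 V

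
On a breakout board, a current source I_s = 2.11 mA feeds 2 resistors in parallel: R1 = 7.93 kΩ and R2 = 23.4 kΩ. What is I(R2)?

With just two branches, the current splits inversely with resistance.
So I = 2.11 × 7.93/31.33 = 0.5341 mA.

I ≈ 0.534 mA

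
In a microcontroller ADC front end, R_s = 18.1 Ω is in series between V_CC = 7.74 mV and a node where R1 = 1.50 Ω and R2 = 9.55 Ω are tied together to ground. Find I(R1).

I ≈ 0.345 mA

Equivalent of the parallel group: R_p = 1.296 Ω.
V_A by voltage divider: V_A = 7.74 × 1.296/(18.1 + 1.296) = 0.5173 mV.
I(R1) = V_A / R1 = 0.5173/1.50 = 0.3449 mA.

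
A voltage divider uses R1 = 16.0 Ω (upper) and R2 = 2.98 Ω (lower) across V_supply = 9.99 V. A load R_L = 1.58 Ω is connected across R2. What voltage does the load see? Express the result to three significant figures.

First combine the lower leg with the load: R2 ‖ R_L = 1.033 Ω.
Now apply the divider: V_out = 9.99 × 0.06062 = 0.6056 V.

V_out ≈ 0.606 V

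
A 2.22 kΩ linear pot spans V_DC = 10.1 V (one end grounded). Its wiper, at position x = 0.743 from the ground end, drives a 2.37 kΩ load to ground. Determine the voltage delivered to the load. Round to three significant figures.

Lower segment x·R_p = 1.649 kΩ; upper segment (1−x)·R_p = 0.5705 kΩ.
R_L loads the lower segment: effective lower R = 0.9726 kΩ.
V_out = 10.1 × 0.9726/(0.5705 + 0.9726) = 6.366 V.

V_out ≈ 6.37 V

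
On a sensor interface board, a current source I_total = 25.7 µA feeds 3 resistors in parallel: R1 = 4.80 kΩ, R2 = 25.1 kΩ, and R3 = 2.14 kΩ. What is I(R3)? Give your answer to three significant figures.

I ≈ 16.8 µA

Conductances: ΣG = 1/4.80 + 1/25.1 + 1/2.14 = 0.7155 (1/kΩ).
R3 takes the fraction G_k/ΣG = 0.4673/0.7155 = 0.6531, so I = 25.7 × 0.6531 = 16.79 µA.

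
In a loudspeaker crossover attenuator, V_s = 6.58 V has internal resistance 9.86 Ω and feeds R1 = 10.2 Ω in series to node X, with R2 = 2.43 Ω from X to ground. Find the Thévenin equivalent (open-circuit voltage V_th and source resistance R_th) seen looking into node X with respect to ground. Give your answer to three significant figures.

R1' = 9.86 + 10.2 = 20.06 Ω (source resistance + R1).
Open-circuit (no load on X): V_th = V_s · R2/(R1' + R2) = 6.58 × 2.43/(20.06 + 2.43) = 0.7110 V.
Zeroing V_s shorts the top of R1' to ground, so R_th = R1' ‖ R2 = 2.167 Ω.

V_th ≈ 0.711 V, R_th ≈ 2.17 Ω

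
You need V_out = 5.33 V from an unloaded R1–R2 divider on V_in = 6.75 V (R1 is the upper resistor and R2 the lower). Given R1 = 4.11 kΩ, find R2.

R2 ≈ 15.4 kΩ

V_out/V_in = R2/(R1+R2) = 0.7896.
R2 = R1 · 0.7896/(1 − 0.7896) = 15.43 kΩ.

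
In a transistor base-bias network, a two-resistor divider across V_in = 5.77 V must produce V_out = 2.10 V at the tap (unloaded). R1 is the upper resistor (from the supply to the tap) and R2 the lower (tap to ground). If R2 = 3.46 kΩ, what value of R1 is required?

The divider ratio is R2/(R1+R2) = 2.10/5.77 = 0.3640.
Rearranging, R1 = R2·(1−k)/k = 3.46 × 1.748 = 6.047 kΩ.

R1 ≈ 6.05 kΩ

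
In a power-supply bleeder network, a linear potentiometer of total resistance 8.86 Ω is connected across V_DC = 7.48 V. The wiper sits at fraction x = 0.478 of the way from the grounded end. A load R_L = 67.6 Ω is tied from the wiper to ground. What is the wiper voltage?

V_out ≈ 3.46 V

Split the track: R_lower = x·R_p = 4.235 Ω, R_upper = (1−x)·R_p = 4.625 Ω.
(x·R_p) ‖ R_L = 3.985 Ω.
V_out = 7.48 × 3.985/(4.625 + 3.985) = 3.462 V.
(Unloaded: V_out = x·V_DC = 3.58 V.)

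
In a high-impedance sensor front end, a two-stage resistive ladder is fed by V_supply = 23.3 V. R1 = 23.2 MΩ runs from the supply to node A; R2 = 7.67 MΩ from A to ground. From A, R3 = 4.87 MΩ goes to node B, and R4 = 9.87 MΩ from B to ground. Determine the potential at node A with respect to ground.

V_A ≈ 4.16 V

The second stage (R3 + R4 = 14.74 MΩ) loads node A in parallel with R2.
Effective lower resistance at A: R2 ‖ 14.74 = 5.045 MΩ.
So V_A = 23.3 × 0.1786 = 4.162 V.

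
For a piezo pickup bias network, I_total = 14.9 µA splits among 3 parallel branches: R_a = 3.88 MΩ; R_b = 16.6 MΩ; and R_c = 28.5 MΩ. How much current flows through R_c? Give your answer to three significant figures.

I ≈ 1.48 µA

Conductances: ΣG = 1/3.88 + 1/16.6 + 1/28.5 = 0.3531 (1/MΩ).
R_c takes the fraction G_k/ΣG = 0.03509/0.3531 = 0.09938, so I = 14.9 × 0.09938 = 1.481 µA.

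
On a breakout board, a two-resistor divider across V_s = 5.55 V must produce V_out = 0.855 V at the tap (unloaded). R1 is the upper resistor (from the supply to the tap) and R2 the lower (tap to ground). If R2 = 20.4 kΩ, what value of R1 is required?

The divider ratio is R2/(R1+R2) = 0.855/5.55 = 0.1541.
So R1 = R2 · (V_s/V_out − 1) = 20.4 × (5.55/0.855 − 1) = 20.4 × 5.491 = 112.0 kΩ.

R1 ≈ 112 kΩ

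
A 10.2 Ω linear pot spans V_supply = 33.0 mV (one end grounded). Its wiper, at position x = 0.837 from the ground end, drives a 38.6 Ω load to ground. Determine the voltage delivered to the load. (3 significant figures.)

Lower segment x·R_p = 8.537 Ω; upper segment (1−x)·R_p = 1.663 Ω.
R_L loads the lower segment: effective lower R = 6.991 Ω.
Loaded-divider output: V_out = 33.0 × 0.8079 = 26.66 mV.

V_out ≈ 26.7 mV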